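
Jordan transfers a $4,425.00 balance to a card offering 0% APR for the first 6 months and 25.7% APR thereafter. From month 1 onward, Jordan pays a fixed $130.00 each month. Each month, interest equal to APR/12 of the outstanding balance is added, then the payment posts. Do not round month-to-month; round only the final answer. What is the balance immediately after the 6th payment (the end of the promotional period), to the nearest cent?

Promo months 1–6 at r₀ = 0%/12 = 0; months 7+ at r₁ = 25.7%/12 = 0.0214167.
After month 6 (no interest yet): B = $4,425.00 − 6·$130.00 = $3,645.00.

$3,645.00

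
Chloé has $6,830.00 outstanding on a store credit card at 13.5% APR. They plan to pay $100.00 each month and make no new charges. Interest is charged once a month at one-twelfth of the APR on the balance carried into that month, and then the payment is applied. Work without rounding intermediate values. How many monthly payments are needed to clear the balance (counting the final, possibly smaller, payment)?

131 payments

Monthly rate r = 13.5%/12 = 1.125% = 0.01125.
Recurrence: B ← B·(1+r) − $100.00.
Month 1: interest $76.84; balance after payment $6,806.84.
Month 2: interest $76.58; balance after payment $6,783.41.
Closed form: n = −ln(1 − rB₀/P)/ln(1+r) = −ln(0.23163)/ln(1.01125) ≈ 130.742, so the balance reaches zero during payment 131.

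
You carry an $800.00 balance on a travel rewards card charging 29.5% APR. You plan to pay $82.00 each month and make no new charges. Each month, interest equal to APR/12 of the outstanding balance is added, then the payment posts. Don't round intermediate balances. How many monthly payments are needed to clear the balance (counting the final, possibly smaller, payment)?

Monthly rate r = 29.5%/12 = 2.45833% = 0.0245833.
Recurrence: B ← B·(1+r) − $82.00.
Month 1: interest $19.67; balance after payment $737.67.
Month 2: interest $18.13; balance after payment $673.80.
Closed form: n = −ln(1 − rB₀/P)/ln(1+r) = −ln(0.76016)/ln(1.02458) ≈ 11.291, so the balance reaches zero during payment 12.

12 payments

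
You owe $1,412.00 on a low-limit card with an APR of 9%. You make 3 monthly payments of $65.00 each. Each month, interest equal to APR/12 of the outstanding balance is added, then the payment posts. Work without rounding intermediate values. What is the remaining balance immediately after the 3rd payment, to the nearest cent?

Monthly rate r = 9%/12 = 0.75% = 0.0075.
Each month: B ← B·(1+r) − $65.00.
Month 1: interest $10.59; balance after payment $1,357.59.
Month 2: interest $10.18; balance after payment $1,302.77.
Month 3: interest $9.77; balance after payment $1,247.54.

$1,247.54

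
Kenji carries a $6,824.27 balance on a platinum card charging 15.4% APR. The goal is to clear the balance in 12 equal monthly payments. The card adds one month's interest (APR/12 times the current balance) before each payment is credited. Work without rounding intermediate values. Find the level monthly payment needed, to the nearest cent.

$617.24

Monthly rate r = 15.4%/12 = 1.28333% = 0.0128333.
Level-payment amortization: P = B₀·r / (1 − (1+r)^(−n)) = 6824.27·0.0128333 / (1 − 1.01283^(−12)).
Denominator 1 − (1+r)^(−12) = 0.141887618.
P = 87.5781 / 0.141887618 ≈ 617.24.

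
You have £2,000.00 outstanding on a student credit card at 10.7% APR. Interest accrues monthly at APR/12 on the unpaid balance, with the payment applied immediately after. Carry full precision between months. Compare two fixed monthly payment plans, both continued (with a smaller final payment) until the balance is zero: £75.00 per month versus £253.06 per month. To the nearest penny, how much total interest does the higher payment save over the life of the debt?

£210.64

Monthly rate r = 10.7%/12 = 0.891667% = 0.00891667.
At £75.00/mo: n = ⌈−ln(1 − rB₀/P)/ln(1+r)⌉ = 31 payments (last £44.04); total interest = total paid − £2,000.00 = £294.04.
At £253.06/mo: 9 payments (last £58.92); total interest £83.40.
Interest saved = £294.04 − £83.40 = £210.64.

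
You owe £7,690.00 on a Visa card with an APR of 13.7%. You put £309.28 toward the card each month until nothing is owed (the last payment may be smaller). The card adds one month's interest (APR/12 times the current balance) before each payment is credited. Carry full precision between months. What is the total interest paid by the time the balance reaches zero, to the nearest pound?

£1,407

Monthly rate r = 13.7%/12 = 1.14167% = 0.0114167.
Payoff takes n = ⌈−ln(1 − rB₀/P)/ln(1+r)⌉ = ⌈29.412⌉ = 30 payments; the last is £127.95.
Total paid = 29·£309.28 + £127.95 = £9,097.07.
Total interest = total paid − principal = £9,097.07 − £7,690.00 = £1,407.07.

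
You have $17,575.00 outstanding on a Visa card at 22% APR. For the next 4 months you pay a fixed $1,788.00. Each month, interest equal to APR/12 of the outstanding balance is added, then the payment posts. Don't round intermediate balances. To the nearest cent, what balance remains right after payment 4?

Monthly rate r = 22%/12 = 1.83333% = 0.0183333.
Each month: B ← B·(1+r) − $1,788.00.
Month 1: interest $322.21; balance after payment $16,109.21.
Month 2: interest $295.34; balance after payment $14,616.54.
Month 3: interest $267.97; balance after payment $13,096.51.
Month 4: interest $240.10; balance after payment $11,548.62.

$11,548.62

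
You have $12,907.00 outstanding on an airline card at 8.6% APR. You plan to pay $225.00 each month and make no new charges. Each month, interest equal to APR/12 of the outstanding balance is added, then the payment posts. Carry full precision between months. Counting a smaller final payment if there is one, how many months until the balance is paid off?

Monthly rate r = 8.6%/12 = 0.716667% = 0.00716667.
Recurrence: B ← B·(1+r) − $225.00.
Month 1: interest $92.50; balance after payment $12,774.50.
Month 2: interest $91.55; balance after payment $12,641.05.
Closed form: n = −ln(1 − rB₀/P)/ln(1+r) = −ln(0.58889)/ln(1.00717) ≈ 74.151, so the balance reaches zero during payment 75.

75 months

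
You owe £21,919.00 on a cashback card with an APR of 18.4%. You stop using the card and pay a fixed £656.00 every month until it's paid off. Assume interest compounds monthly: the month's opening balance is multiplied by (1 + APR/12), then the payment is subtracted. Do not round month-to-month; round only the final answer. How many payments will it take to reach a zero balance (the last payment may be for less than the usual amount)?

48 payments

Monthly rate r = 18.4%/12 = 1.53333% = 0.0153333.
Recurrence: B ← B·(1+r) − £656.00.
Month 1: interest £336.09; balance after payment £21,599.09.
Month 2: interest £331.19; balance after payment £21,274.28.
Closed form: n = −ln(1 − rB₀/P)/ln(1+r) = −ln(0.48767)/ln(1.01533) ≈ 47.192, so the balance reaches zero during payment 48.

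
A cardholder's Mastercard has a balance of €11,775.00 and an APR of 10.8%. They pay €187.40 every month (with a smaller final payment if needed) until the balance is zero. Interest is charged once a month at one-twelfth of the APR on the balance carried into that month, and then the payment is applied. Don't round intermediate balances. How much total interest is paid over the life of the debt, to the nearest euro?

€5,660

Monthly rate r = 10.8%/12 = 0.9% = 0.009.
Payoff takes n = ⌈−ln(1 − rB₀/P)/ln(1+r)⌉ = ⌈93.034⌉ = 94 payments; the last is €6.45.
Total paid = 93·€187.40 + €6.45 = €17,434.65.
Total interest = total paid − principal = €17,434.65 − €11,775.00 = €5,659.65.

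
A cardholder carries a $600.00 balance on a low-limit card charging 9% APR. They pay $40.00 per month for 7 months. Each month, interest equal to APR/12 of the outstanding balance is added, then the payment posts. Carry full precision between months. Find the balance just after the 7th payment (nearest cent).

Monthly rate r = 9%/12 = 0.75% = 0.0075.
Each month: B ← B·(1+r) − $40.00.
Month 1: interest $4.50; balance after payment $564.50.
Month 2: interest $4.23; balance after payment $528.73.
Month 3: interest $3.97; balance after payment $492.70.
Month 4: interest $3.70; balance after payment $456.39.
Month 5: interest $3.42; balance after payment $419.82.
Month 6: interest $3.15; balance after payment $382.97.
Month 7: interest $2.87; balance after payment $345.84.

$345.84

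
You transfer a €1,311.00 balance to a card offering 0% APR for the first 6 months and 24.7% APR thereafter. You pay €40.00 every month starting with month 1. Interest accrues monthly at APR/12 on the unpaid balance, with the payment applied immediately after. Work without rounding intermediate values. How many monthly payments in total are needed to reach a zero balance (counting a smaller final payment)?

Promo months 1–6 at r₀ = 0%/12 = 0; months 7+ at r₁ = 24.7%/12 = 0.0205833.
After month 6 (no interest yet): B = €1,311.00 − 6·€40.00 = €1,071.00.
Then at r₁ with €40.00/mo: n₂ = −ln(1 − r₁·B/P)/ln(1+r₁) ≈ 39.31 → 40 more payments.

46 payments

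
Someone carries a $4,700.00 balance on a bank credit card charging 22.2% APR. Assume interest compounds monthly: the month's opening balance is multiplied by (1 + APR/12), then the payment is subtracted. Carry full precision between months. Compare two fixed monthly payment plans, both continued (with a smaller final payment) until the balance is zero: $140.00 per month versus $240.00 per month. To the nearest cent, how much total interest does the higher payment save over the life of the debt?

Monthly rate r = 22.2%/12 = 1.85% = 0.0185.
At $140.00/mo: n = ⌈−ln(1 − rB₀/P)/ln(1+r)⌉ = 53 payments (last $131.42); total interest = total paid − $4,700.00 = $2,711.42.
At $240.00/mo: 25 payments (last $130.57); total interest $1,190.57.
Interest saved = $2,711.42 − $1,190.57 = $1,520.85.

$1,520.85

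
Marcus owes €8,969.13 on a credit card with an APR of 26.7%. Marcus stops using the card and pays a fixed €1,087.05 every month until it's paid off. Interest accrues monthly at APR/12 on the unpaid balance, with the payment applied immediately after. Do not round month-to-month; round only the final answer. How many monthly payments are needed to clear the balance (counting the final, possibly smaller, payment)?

10 payments

Monthly rate r = 26.7%/12 = 2.225% = 0.02225.
Recurrence: B ← B·(1+r) − €1,087.05.
Month 1: interest €199.56; balance after payment €8,081.64.
Month 2: interest €179.82; balance after payment €7,174.41.
Closed form: n = −ln(1 − rB₀/P)/ln(1+r) = −ln(0.81642)/ln(1.02225) ≈ 9.217, so the balance reaches zero during payment 10.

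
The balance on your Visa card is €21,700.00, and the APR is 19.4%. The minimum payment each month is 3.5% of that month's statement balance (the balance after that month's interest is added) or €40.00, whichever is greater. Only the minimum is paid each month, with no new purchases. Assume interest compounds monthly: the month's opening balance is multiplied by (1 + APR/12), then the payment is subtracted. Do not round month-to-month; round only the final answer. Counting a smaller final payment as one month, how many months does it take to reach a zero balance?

189 months

Monthly rate r = 19.4%/12 = 1.61667% = 0.0161667.
While 3.5% of the post-interest balance exceeds €40.00, each month B ← (B·(1+r))·(1 − 0.035), i.e. B shrinks by the factor (1+r)·0.965 = 0.9806.
This holds for months 1–152. Entering month 153 the balance is €1,104.80; 3.5% of the post-interest balance is now below €40.00, so the flat €40.00 minimum applies from here.
From month 153 a fixed €40.00 at rate r clears €1,104.80 in 37 more payments. Total: 152 + 37 = 189 months.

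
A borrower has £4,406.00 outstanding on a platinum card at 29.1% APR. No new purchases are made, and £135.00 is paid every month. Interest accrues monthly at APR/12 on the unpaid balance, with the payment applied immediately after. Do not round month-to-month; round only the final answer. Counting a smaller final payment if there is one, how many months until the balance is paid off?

66 payments

Monthly rate r = 29.1%/12 = 2.425% = 0.02425.
Recurrence: B ← B·(1+r) − £135.00.
Month 1: interest £106.85; balance after payment £4,377.85.
Month 2: interest £106.16; balance after payment £4,349.01.
Closed form: n = −ln(1 − rB₀/P)/ln(1+r) = −ln(0.20855)/ln(1.02425) ≈ 65.423, so the balance reaches zero during payment 66.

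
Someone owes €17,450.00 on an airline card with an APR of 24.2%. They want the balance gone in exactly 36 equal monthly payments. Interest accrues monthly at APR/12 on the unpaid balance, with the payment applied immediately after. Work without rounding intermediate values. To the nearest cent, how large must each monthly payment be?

Monthly rate r = 24.2%/12 = 2.01667% = 0.0201667.
Level-payment amortization: P = B₀·r / (1 − (1+r)^(−n)) = 17450.00·0.0201667 / (1 − 1.02017^(−36)).
Denominator 1 − (1+r)^(−36) = 0.512651816.
P = 351.908 / 0.512651816 ≈ 686.45.

€686.45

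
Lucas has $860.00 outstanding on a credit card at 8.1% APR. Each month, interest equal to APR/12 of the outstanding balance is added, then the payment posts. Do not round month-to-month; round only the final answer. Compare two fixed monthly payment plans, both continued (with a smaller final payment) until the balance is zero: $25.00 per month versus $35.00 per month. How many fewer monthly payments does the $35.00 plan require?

13 fewer payments

Monthly rate r = 8.1%/12 = 0.675% = 0.00675.
At $25.00/mo: n = ⌈−ln(1 − rB₀/P)/ln(1+r)⌉ = 40 payments (last $6.93); total interest = total paid − $860.00 = $121.93.
At $35.00/mo: 27 payments (last $33.51); total interest $83.51.
Payments saved = 40 − 27 = 13.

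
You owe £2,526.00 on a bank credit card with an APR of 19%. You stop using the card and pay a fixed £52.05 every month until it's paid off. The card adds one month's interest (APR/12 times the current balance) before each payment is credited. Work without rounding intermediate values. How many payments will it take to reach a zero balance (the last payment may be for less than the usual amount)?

Monthly rate r = 19%/12 = 1.58333% = 0.0158333.
Recurrence: B ← B·(1+r) − £52.05.
Month 1: interest £40.00; balance after payment £2,513.94.
Month 2: interest £39.80; balance after payment £2,501.70.
Closed form: n = −ln(1 − rB₀/P)/ln(1+r) = −ln(0.2316)/ln(1.01583) ≈ 93.112, so the balance reaches zero during payment 94.

94 months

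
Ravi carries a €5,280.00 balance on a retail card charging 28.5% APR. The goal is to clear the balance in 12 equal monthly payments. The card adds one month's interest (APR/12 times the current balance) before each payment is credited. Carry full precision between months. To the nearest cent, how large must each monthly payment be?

€510.84

Monthly rate r = 28.5%/12 = 2.375% = 0.02375.
Level-payment amortization: P = B₀·r / (1 − (1+r)^(−n)) = 5280.00·0.02375 / (1 − 1.02375^(−12)).
Denominator 1 − (1+r)^(−12) = 0.245476062.
P = 125.4 / 0.245476062 ≈ 510.84.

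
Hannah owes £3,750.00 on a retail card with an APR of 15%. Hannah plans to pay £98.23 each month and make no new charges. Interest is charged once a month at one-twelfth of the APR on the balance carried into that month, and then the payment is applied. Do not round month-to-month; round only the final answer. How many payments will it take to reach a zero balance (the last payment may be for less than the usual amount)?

53 payments

Monthly rate r = 15%/12 = 1.25% = 0.0125.
Recurrence: B ← B·(1+r) − £98.23.
Month 1: interest £46.88; balance after payment £3,698.64.
Month 2: interest £46.23; balance after payment £3,646.65.
Closed form: n = −ln(1 − rB₀/P)/ln(1+r) = −ln(0.5228)/ln(1.0125) ≈ 52.208, so the balance reaches zero during payment 53.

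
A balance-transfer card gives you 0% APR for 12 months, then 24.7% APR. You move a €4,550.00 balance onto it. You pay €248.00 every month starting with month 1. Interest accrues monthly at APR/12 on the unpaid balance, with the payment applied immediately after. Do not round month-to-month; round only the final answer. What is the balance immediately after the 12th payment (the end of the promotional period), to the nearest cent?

€1,574.00

Promo months 1–12 at r₀ = 0%/12 = 0; months 13+ at r₁ = 24.7%/12 = 0.0205833.
After month 12 (no interest yet): B = €4,550.00 − 12·€248.00 = €1,574.00.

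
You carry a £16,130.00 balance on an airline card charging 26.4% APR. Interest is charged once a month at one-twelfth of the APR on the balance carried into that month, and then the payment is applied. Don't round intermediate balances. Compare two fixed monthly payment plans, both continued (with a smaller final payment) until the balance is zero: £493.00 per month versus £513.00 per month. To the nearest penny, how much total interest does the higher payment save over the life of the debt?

£1,081.71

Monthly rate r = 26.4%/12 = 2.2% = 0.022.
At £493.00/mo: n = ⌈−ln(1 − rB₀/P)/ln(1+r)⌉ = 59 payments (last £229.58); total interest = total paid − £16,130.00 = £12,693.58.
At £513.00/mo: 55 payments (last £39.87); total interest £11,611.87.
Interest saved = £12,693.58 − £11,611.87 = £1,081.71.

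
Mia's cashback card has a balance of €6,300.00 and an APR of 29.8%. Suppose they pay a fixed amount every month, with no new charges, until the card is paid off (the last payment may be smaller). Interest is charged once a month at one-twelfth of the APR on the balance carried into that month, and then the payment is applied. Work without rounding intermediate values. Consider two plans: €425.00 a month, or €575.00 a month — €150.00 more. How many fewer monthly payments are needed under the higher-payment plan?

6 fewer payments

Monthly rate r = 29.8%/12 = 2.48333% = 0.0248333.
At €425.00/mo: n = ⌈−ln(1 − rB₀/P)/ln(1+r)⌉ = 19 payments (last €304.47); total interest = total paid − €6,300.00 = €1,654.47.
At €575.00/mo: 13 payments (last €544.50); total interest €1,144.50.
Payments saved = 19 − 13 = 6.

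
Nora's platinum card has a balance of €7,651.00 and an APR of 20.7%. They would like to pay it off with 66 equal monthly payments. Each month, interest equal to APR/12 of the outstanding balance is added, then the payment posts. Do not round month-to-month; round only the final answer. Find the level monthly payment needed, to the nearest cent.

Monthly rate r = 20.7%/12 = 1.725% = 0.01725.
Level-payment amortization: P = B₀·r / (1 − (1+r)^(−n)) = 7651.00·0.01725 / (1 − 1.01725^(−66)).
Denominator 1 − (1+r)^(−66) = 0.676576258.
P = 131.98 / 0.676576258 ≈ 195.07.

€195.07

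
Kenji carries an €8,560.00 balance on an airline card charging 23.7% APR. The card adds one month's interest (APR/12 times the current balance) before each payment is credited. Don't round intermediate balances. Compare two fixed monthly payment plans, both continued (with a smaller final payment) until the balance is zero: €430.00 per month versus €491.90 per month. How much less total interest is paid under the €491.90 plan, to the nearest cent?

Monthly rate r = 23.7%/12 = 1.975% = 0.01975.
At €430.00/mo: n = ⌈−ln(1 − rB₀/P)/ln(1+r)⌉ = 26 payments (last €233.16); total interest = total paid − €8,560.00 = €2,423.16.
At €491.90/mo: 22 payments (last €263.05); total interest €2,032.95.
Interest saved = €2,423.16 − €2,032.95 = €390.21.

€390.21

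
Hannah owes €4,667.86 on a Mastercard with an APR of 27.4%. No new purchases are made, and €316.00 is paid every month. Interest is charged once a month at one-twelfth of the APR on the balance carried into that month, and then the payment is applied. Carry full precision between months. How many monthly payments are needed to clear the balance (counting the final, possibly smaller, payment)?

Monthly rate r = 27.4%/12 = 2.28333% = 0.0228333.
Recurrence: B ← B·(1+r) − €316.00.
Month 1: interest €106.58; balance after payment €4,458.44.
Month 2: interest €101.80; balance after payment €4,244.24.
Closed form: n = −ln(1 − rB₀/P)/ln(1+r) = −ln(0.66271)/ln(1.02283) ≈ 18.223, so the balance reaches zero during payment 19.

19 payments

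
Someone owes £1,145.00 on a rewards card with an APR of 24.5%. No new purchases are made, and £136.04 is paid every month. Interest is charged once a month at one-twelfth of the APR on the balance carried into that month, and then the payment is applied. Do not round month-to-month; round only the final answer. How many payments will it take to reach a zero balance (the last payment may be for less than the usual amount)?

Monthly rate r = 24.5%/12 = 2.04167% = 0.0204167.
Recurrence: B ← B·(1+r) − £136.04.
Month 1: interest £23.38; balance after payment £1,032.34.
Month 2: interest £21.08; balance after payment £917.37.
Closed form: n = −ln(1 − rB₀/P)/ln(1+r) = −ln(0.82816)/ln(1.02042) ≈ 9.329, so the balance reaches zero during payment 10.

10 months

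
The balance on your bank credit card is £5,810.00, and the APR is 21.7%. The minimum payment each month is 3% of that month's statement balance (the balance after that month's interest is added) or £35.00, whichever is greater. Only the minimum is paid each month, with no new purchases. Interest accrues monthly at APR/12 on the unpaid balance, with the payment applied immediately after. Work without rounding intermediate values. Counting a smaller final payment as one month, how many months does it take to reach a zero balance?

Monthly rate r = 21.7%/12 = 1.80833% = 0.0180833.
While 3% of the post-interest balance exceeds £35.00, each month B ← (B·(1+r))·(1 − 0.03), i.e. B shrinks by the factor (1+r)·0.97 = 0.98754.
This holds for months 1–130. Entering month 131 the balance is £1,138.50; 3% of the post-interest balance is now below £35.00, so the flat £35.00 minimum applies from here.
From month 131 a fixed £35.00 at rate r clears £1,138.50 in 50 more payments. Total: 130 + 50 = 180 months.

180 months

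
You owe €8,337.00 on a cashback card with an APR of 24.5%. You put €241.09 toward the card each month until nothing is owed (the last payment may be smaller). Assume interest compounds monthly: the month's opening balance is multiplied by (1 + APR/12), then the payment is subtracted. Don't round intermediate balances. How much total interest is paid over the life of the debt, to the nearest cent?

€6,267.04

Monthly rate r = 24.5%/12 = 2.04167% = 0.0204167.
Payoff takes n = ⌈−ln(1 − rB₀/P)/ln(1+r)⌉ = ⌈60.573⌉ = 61 payments; the last is €138.64.
Total paid = 60·€241.09 + €138.64 = €14,604.04.
Total interest = total paid − principal = €14,604.04 − €8,337.00 = €6,267.04.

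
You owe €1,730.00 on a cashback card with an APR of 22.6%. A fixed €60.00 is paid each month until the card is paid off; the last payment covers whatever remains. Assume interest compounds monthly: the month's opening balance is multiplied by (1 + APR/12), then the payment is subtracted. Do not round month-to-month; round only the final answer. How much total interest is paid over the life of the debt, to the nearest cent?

€788.37

Monthly rate r = 22.6%/12 = 1.88333% = 0.0188333.
Payoff takes n = ⌈−ln(1 − rB₀/P)/ln(1+r)⌉ = ⌈41.973⌉ = 42 payments; the last is €58.37.
Total paid = 41·€60.00 + €58.37 = €2,518.37.
Total interest = total paid − principal = €2,518.37 − €1,730.00 = €788.37.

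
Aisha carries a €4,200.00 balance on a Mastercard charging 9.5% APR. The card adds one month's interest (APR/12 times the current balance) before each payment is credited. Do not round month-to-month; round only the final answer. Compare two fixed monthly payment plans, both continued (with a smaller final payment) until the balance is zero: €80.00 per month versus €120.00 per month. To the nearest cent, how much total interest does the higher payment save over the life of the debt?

€512.52

Monthly rate r = 9.5%/12 = 0.791667% = 0.00791667.
At €80.00/mo: n = ⌈−ln(1 − rB₀/P)/ln(1+r)⌉ = 69 payments (last €10.17); total interest = total paid − €4,200.00 = €1,250.17.
At €120.00/mo: 42 payments (last €17.65); total interest €737.65.
Interest saved = €1,250.17 − €737.65 = €512.52.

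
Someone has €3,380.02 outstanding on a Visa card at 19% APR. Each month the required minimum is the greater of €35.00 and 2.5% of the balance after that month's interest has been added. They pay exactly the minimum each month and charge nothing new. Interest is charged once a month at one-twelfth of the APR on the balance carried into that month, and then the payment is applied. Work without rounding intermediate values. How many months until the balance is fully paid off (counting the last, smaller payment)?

Monthly rate r = 19%/12 = 1.58333% = 0.0158333.
While 2.5% of the post-interest balance exceeds €35.00, each month B ← (B·(1+r))·(1 − 0.025), i.e. B shrinks by the factor (1+r)·0.975 = 0.99044.
This holds for months 1–94. Entering month 95 the balance is €1,369.82; 2.5% of the post-interest balance is now below €35.00, so the flat €35.00 minimum applies from here.
From month 95 a fixed €35.00 at rate r clears €1,369.82 in 62 more payments. Total: 94 + 62 = 156 months.

156 months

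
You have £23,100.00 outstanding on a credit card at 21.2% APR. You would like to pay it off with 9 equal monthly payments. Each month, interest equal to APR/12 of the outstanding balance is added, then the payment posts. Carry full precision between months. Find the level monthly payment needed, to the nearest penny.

£2,798.68

Monthly rate r = 21.2%/12 = 1.76667% = 0.0176667.
Level-payment amortization: P = B₀·r / (1 − (1+r)^(−n)) = 23100.00·0.0176667 / (1 − 1.01767^(−9)).
Denominator 1 − (1+r)^(−9) = 0.145818711.
P = 408.1 / 0.145818711 ≈ 2798.68.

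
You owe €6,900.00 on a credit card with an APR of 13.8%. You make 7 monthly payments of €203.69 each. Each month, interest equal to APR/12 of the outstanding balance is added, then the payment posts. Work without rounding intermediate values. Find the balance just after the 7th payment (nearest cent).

€5,999.01

Monthly rate r = 13.8%/12 = 1.15% = 0.0115.
Each month: B ← B·(1+r) − €203.69.
Month 1: interest €79.35; balance after payment €6,775.66.
Month 2: interest €77.92; balance after payment €6,649.89.
Month 3: interest €76.47; balance after payment €6,522.67.
Month 4: interest €75.01; balance after payment €6,393.99.
Month 5: interest €73.53; balance after payment €6,263.84.
Month 6: interest €72.03; balance after payment €6,132.18.
Month 7: interest €70.52; balance after payment €5,999.01.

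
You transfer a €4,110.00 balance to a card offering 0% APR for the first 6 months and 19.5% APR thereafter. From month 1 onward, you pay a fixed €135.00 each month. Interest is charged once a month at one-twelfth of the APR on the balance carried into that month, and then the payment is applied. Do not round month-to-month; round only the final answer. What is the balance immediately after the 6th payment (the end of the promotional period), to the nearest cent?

Promo months 1–6 at r₀ = 0%/12 = 0; months 7+ at r₁ = 19.5%/12 = 0.01625.
After month 6 (no interest yet): B = €4,110.00 − 6·€135.00 = €3,300.00.

€3,300.00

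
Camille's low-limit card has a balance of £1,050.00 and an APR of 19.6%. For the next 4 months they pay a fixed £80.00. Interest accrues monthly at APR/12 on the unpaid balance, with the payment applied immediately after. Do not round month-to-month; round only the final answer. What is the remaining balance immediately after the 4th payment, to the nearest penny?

Monthly rate r = 19.6%/12 = 1.63333% = 0.0163333.
Each month: B ← B·(1+r) − £80.00.
Month 1: interest £17.15; balance after payment £987.15.
Month 2: interest £16.12; balance after payment £923.27.
Month 3: interest £15.08; balance after payment £858.35.
Month 4: interest £14.02; balance after payment £792.37.

£792.37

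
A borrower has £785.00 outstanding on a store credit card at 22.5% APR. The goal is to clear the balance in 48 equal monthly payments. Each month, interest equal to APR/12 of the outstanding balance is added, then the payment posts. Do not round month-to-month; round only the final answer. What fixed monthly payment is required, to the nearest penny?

Monthly rate r = 22.5%/12 = 1.875% = 0.01875.
Level-payment amortization: P = B₀·r / (1 − (1+r)^(−n)) = 785.00·0.01875 / (1 − 1.01875^(−48)).
Denominator 1 − (1+r)^(−48) = 0.590028038.
P = 14.7188 / 0.590028038 ≈ 24.95.

£24.95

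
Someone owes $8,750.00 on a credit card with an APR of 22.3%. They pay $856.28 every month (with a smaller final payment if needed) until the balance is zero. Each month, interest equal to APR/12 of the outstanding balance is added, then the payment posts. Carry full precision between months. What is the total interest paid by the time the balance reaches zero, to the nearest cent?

Monthly rate r = 22.3%/12 = 1.85833% = 0.0185833.
Payoff takes n = ⌈−ln(1 − rB₀/P)/ln(1+r)⌉ = ⌈11.437⌉ = 12 payments; the last is $376.40.
Total paid = 11·$856.28 + $376.40 = $9,795.48.
Total interest = total paid − principal = $9,795.48 − $8,750.00 = $1,045.48.

$1,045.48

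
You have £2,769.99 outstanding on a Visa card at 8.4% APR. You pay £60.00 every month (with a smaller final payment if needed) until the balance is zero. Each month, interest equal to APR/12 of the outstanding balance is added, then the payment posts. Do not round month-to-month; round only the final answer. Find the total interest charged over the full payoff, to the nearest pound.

Monthly rate r = 8.4%/12 = 0.7% = 0.007.
Payoff takes n = ⌈−ln(1 − rB₀/P)/ln(1+r)⌉ = ⌈55.956⌉ = 56 payments; the last is £57.38.
Total paid = 55·£60.00 + £57.38 = £3,357.38.
Total interest = total paid − principal = £3,357.38 − £2,769.99 = £587.39.

£587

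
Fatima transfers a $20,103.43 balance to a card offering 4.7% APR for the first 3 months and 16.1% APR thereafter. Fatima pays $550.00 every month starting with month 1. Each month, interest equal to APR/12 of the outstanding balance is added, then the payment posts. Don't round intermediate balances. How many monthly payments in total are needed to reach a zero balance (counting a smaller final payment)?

Promo months 1–3 at r₀ = 4.7%/12 = 0.00391667; months 4+ at r₁ = 16.1%/12 = 0.0134167.
After month 3: iterate B ← B·(1+r₀) − $550.00 for 3 months → $18,684.10.
Then at r₁ with $550.00/mo: n₂ = −ln(1 − r₁·B/P)/ln(1+r₁) ≈ 45.65 → 46 more payments.

49 months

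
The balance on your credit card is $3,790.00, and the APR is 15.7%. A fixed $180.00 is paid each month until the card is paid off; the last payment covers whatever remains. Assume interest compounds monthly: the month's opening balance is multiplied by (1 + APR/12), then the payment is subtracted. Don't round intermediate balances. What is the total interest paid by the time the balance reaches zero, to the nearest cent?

$672.52

Monthly rate r = 15.7%/12 = 1.30833% = 0.0130833.
Payoff takes n = ⌈−ln(1 − rB₀/P)/ln(1+r)⌉ = ⌈24.791⌉ = 25 payments; the last is $142.52.
Total paid = 24·$180.00 + $142.52 = $4,462.52.
Total interest = total paid − principal = $4,462.52 − $3,790.00 = $672.52.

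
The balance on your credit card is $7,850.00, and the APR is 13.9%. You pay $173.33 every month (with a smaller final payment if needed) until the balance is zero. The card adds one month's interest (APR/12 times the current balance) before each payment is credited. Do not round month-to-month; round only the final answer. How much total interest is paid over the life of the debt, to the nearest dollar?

$3,342

Monthly rate r = 13.9%/12 = 1.15833% = 0.0115833.
Payoff takes n = ⌈−ln(1 − rB₀/P)/ln(1+r)⌉ = ⌈64.567⌉ = 65 payments; the last is $98.51.
Total paid = 64·$173.33 + $98.51 = $11,191.63.
Total interest = total paid − principal = $11,191.63 − $7,850.00 = $3,341.63.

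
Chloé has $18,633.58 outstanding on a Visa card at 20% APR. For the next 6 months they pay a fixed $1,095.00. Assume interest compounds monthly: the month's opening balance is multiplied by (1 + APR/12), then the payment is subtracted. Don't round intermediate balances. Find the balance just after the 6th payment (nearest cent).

$13,726.42

Monthly rate r = 20%/12 = 1.66667% = 0.0166667.
Each month: B ← B·(1+r) − $1,095.00.
Month 1: interest $310.56; balance after payment $17,849.14.
Month 2: interest $297.49; balance after payment $17,051.63.
Month 3: interest $284.19; balance after payment $16,240.82.
Month 4: interest $270.68; balance after payment $15,416.50.
Month 5: interest $256.94; balance after payment $14,578.44.
Month 6: interest $242.97; balance after payment $13,726.42.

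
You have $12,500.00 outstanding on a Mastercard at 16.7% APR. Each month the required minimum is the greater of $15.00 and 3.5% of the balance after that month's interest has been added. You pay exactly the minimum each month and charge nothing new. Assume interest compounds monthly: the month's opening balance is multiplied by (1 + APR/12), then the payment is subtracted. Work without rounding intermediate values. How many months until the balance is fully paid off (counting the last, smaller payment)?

192 months

Monthly rate r = 16.7%/12 = 1.39167% = 0.0139167.
While 3.5% of the post-interest balance exceeds $15.00, each month B ← (B·(1+r))·(1 − 0.035), i.e. B shrinks by the factor (1+r)·0.965 = 0.97843.
This holds for months 1–156. Entering month 157 the balance is $416.41; 3.5% of the post-interest balance is now below $15.00, so the flat $15.00 minimum applies from here.
From month 157 a fixed $15.00 at rate r clears $416.41 in 36 more payments. Total: 156 + 36 = 192 months.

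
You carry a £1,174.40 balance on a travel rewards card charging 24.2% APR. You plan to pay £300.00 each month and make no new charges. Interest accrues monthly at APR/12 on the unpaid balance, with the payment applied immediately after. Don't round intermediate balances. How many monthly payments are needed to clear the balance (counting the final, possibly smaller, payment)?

Monthly rate r = 24.2%/12 = 2.01667% = 0.0201667.
Recurrence: B ← B·(1+r) − £300.00.
Month 1: interest £23.68; balance after payment £898.08.
Month 2: interest £18.11; balance after payment £616.20.
Month 3: interest £12.43; balance after payment £328.62.
Month 4: interest £6.63; balance after payment £35.25.
Month 5: interest £0.71; balance after payment £0.00.

5 payments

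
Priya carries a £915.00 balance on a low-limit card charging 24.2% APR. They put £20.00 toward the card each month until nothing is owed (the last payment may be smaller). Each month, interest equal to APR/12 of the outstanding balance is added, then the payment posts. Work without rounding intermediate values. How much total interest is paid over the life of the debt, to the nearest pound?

£1,648

Monthly rate r = 24.2%/12 = 2.01667% = 0.0201667.
Payoff takes n = ⌈−ln(1 − rB₀/P)/ln(1+r)⌉ = ⌈128.172⌉ = 129 payments; the last is £3.48.
Total paid = 128·£20.00 + £3.48 = £2,563.48.
Total interest = total paid − principal = £2,563.48 − £915.00 = £1,648.48.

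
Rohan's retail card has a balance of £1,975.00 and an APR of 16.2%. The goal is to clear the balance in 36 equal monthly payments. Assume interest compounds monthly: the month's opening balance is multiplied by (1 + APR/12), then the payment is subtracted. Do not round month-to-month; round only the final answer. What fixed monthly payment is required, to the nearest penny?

£69.63

Monthly rate r = 16.2%/12 = 1.35% = 0.0135.
Level-payment amortization: P = B₀·r / (1 − (1+r)^(−n)) = 1975.00·0.0135 / (1 − 1.0135^(−36)).
Denominator 1 − (1+r)^(−36) = 0.38291514.
P = 26.6625 / 0.38291514 ≈ 69.63.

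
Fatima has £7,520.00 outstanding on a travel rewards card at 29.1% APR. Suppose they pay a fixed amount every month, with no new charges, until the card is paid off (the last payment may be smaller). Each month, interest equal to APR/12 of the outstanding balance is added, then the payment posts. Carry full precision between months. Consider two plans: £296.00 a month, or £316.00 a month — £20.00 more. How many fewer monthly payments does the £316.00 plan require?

Monthly rate r = 29.1%/12 = 2.425% = 0.02425.
At £296.00/mo: n = ⌈−ln(1 − rB₀/P)/ln(1+r)⌉ = 40 payments (last £282.55); total interest = total paid − £7,520.00 = £4,306.55.
At £316.00/mo: 36 payments (last £290.04); total interest £3,830.04.
Payments saved = 40 − 36 = 4.

4 fewer payments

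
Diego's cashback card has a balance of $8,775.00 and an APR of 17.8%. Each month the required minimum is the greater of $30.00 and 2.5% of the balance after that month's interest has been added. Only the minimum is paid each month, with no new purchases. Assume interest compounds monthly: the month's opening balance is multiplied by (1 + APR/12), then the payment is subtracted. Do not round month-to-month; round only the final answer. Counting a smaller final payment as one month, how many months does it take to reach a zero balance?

249 months

Monthly rate r = 17.8%/12 = 1.48333% = 0.0148333.
While 2.5% of the post-interest balance exceeds $30.00, each month B ← (B·(1+r))·(1 − 0.025), i.e. B shrinks by the factor (1+r)·0.975 = 0.98946.
This holds for months 1–190. Entering month 191 the balance is $1,172.52; 2.5% of the post-interest balance is now below $30.00, so the flat $30.00 minimum applies from here.
From month 191 a fixed $30.00 at rate r clears $1,172.52 in 59 more payments. Total: 190 + 59 = 249 months.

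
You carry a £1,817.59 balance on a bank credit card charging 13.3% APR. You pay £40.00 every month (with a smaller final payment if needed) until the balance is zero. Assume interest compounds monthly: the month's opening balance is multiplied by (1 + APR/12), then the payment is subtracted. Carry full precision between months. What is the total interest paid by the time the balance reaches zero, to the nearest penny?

Monthly rate r = 13.3%/12 = 1.10833% = 0.0110833.
Payoff takes n = ⌈−ln(1 − rB₀/P)/ln(1+r)⌉ = ⌈63.545⌉ = 64 payments; the last is £21.87.
Total paid = 63·£40.00 + £21.87 = £2,541.87.
Total interest = total paid − principal = £2,541.87 − £1,817.59 = £724.28.

£724.28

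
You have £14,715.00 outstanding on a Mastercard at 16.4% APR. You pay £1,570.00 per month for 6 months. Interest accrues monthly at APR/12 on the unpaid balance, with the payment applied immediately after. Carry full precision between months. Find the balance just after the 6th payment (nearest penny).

Monthly rate r = 16.4%/12 = 1.36667% = 0.0136667.
Each month: B ← B·(1+r) − £1,570.00.
Month 1: interest £201.10; balance after payment £13,346.10.
Month 2: interest £182.40; balance after payment £11,958.50.
Month 3: interest £163.43; balance after payment £10,551.93.
Month 4: interest £144.21; balance after payment £9,126.14.
Month 5: interest £124.72; balance after payment £7,680.87.
Month 6: interest £104.97; balance after payment £6,215.84.

£6,215.84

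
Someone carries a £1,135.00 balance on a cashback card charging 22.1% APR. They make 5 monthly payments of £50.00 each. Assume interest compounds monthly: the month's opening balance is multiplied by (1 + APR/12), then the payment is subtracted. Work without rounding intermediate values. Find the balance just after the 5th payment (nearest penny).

£984.06

Monthly rate r = 22.1%/12 = 1.84167% = 0.0184167.
Each month: B ← B·(1+r) − £50.00.
Month 1: interest £20.90; balance after payment £1,105.90.
Month 2: interest £20.37; balance after payment £1,076.27.
Month 3: interest £19.82; balance after payment £1,046.09.
Month 4: interest £19.27; balance after payment £1,015.36.
Month 5: interest £18.70; balance after payment £984.06.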